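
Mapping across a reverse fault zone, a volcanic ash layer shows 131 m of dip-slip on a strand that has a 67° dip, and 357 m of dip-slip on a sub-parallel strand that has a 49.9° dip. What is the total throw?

throw_A = 131 × sin(67°) = 120.6 m
throw_B = 357 × sin(49.9°) = 273.1 m
total = 120.6 + 273.1 = 394 m

394 m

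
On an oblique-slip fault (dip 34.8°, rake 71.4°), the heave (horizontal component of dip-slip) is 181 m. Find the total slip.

dip-slip = heave / cos(dip) = 181 / cos(34.8°) = 220.4 m
net slip = dip-slip / sin(rake) = 220.4 / sin(71.4°) = 233 m

233 m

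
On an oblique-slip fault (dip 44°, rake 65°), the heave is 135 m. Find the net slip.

207 m

dip-slip = heave / cos(dip) = 135 / cos(44°) = 187.7 m
net slip = dip-slip / sin(rake) = 187.7 / sin(65°) = 207 m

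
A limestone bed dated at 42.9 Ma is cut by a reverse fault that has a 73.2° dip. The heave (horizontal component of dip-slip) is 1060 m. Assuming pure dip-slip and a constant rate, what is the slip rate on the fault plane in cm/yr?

0.00855 cm/yr

dip-slip = heave / cos(dip) = 1060 m / cos(73.2°) = 3667 m
rate = 3667 m / 42.9 Ma = 0.0000855 m/yr = 0.00855 cm/yr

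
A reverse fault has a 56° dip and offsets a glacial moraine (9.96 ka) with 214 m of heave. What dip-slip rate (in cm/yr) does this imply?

dip-slip = heave / cos(dip) = 214 m / cos(56°) = 382.7 m
rate = 382.7 m / 9.96 ka = 0.0384 m/yr = 3.84 cm/yr

3.84 cm/yr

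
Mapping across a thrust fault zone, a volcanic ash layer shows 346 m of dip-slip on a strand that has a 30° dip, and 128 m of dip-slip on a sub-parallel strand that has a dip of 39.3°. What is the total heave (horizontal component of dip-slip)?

399 m

heave_A = 346 × cos(30°) = 299.6 m
heave_B = 128 × cos(39.3°) = 99.05 m
total = 299.6 + 99.05 = 399 m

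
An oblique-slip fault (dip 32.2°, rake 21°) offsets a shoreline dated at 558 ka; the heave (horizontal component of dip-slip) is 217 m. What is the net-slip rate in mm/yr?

dip-slip = heave / cos(dip) = 217 / cos(32.2°) = 256.4 m
net slip = dip-slip / sin(rake) = 256.4 / sin(21°) = 715.6 m
rate = 715.6 m / 558 ka = 0.00128 m/yr = 1.28 mm/yr

1.28 mm/yr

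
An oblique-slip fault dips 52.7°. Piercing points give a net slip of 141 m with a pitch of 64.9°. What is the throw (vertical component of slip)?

102 m

dip-slip = net slip × sin(rake) = 141 m × sin(64.9°) = 127.7 m
throw = dip-slip × sin(dip) = 127.7 × sin(52.7°) = 102 m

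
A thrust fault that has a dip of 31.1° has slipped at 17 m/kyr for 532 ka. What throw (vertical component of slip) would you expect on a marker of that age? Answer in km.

4.67 km

dip-slip = rate × time = 17 m/kyr × 532 ka = 9044 m
throw = dip-slip × sin(dip) = 9044 × sin(31.1°) = 4670 m = 4.67 km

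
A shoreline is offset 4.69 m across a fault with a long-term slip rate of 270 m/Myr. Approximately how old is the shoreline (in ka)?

17.4 ka

age = offset / rate = 4.69 m / (270 m/Myr) = 17400 yr = 17.4 ka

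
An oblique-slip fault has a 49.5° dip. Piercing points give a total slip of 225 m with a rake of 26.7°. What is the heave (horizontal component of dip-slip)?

65.7 m

dip-slip = net slip × sin(rake) = 225 m × sin(26.7°) = 101.1 m
heave = dip-slip × cos(dip) = 101.1 × cos(49.5°) = 65.7 m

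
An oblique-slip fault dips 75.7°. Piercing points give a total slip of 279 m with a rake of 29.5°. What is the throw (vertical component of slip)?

133 m

dip-slip = net slip × sin(rake) = 279 m × sin(29.5°) = 137.4 m
throw = dip-slip × sin(dip) = 137.4 × sin(75.7°) = 133 m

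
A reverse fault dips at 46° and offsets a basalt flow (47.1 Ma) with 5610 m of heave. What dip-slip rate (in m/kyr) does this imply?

dip-slip = heave / cos(dip) = 5610 m / cos(46°) = 8076 m
rate = 8076 m / 47.1 Ma = 0.000171 m/yr = 0.171 m/kyr

0.171 m/kyr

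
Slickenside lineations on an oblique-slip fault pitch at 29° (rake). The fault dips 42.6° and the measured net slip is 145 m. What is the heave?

51.7 m

dip-slip = net slip × sin(rake) = 145 m × sin(29°) = 70.30 m
heave = dip-slip × cos(dip) = 70.30 × cos(42.6°) = 51.7 m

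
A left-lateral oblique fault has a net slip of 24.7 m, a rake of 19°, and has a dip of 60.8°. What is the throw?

dip-slip = net slip × sin(rake) = 24.7 m × sin(19°) = 8.042 m
throw = dip-slip × sin(dip) = 8.042 × sin(60.8°) = 7.02 m

7.02 m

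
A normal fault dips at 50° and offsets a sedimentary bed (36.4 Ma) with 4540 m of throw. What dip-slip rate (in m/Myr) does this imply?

dip-slip = throw / sin(dip) = 4540 m / sin(50°) = 5927 m
rate = 5927 m / 36.4 Ma = 0.000163 m/yr = 163 m/Myr

163 m/Myr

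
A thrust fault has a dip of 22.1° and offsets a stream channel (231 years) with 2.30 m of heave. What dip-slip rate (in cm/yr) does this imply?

1.07 cm/yr

dip-slip = heave / cos(dip) = 2.30 m / cos(22.1°) = 2.482 m
rate = 2.482 m / 231 years = 0.0107 m/yr = 1.07 cm/yr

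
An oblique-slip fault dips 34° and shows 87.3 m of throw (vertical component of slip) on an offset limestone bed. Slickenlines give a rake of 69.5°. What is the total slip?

167 m

dip-slip = throw / sin(dip) = 87.3 / sin(34°) = 156.1 m
net slip = dip-slip / sin(rake) = 156.1 / sin(69.5°) = 167 m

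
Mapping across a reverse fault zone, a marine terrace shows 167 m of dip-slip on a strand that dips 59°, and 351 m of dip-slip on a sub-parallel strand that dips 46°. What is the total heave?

330 m

heave_A = 167 × cos(59°) = 86.01 m
heave_B = 351 × cos(46°) = 243.8 m
total = 86.01 + 243.8 = 330 m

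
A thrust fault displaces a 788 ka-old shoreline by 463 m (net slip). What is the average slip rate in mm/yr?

0.588 mm/yr

rate = 463 m / 788 ka = 0.000588 m/yr = 0.588 mm/yr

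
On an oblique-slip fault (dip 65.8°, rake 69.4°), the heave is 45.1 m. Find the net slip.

dip-slip = heave / cos(dip) = 45.1 / cos(65.8°) = 110 m
net slip = dip-slip / sin(rake) = 110 / sin(69.4°) = 118 m

118 m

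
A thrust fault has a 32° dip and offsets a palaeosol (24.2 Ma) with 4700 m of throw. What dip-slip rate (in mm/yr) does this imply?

0.366 mm/yr

dip-slip = throw / sin(dip) = 4700 m / sin(32°) = 8869 m
rate = 8869 m / 24.2 Ma = 0.000366 m/yr = 0.366 mm/yr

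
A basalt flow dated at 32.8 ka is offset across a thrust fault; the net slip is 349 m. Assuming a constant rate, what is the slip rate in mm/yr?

10.6 mm/yr

rate = 349 m / 32.8 ka = 0.0106 m/yr = 10.6 mm/yr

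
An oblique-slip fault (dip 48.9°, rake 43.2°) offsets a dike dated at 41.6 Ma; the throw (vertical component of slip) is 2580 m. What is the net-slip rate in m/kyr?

0.120 m/kyr

dip-slip = throw / sin(dip) = 2580 / sin(48.9°) = 3424 m
net slip = dip-slip / sin(rake) = 3424 / sin(43.2°) = 5001 m
rate = 5001 m / 41.6 Ma = 0.000120 m/yr = 0.120 m/kyr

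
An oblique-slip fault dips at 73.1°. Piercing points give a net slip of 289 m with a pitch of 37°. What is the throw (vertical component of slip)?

dip-slip = net slip × sin(rake) = 289 m × sin(37°) = 173.9 m
throw = dip-slip × sin(dip) = 173.9 × sin(73.1°) = 166 m

166 m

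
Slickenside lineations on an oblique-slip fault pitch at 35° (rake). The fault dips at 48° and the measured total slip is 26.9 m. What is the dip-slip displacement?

dip-slip = net slip × sin(rake) = 26.9 m × sin(35°) = 15.4 m

15.4 m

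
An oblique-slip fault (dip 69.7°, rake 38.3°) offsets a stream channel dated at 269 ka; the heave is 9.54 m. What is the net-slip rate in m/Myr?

165 m/Myr

dip-slip = heave / cos(dip) = 9.54 / cos(69.7°) = 27.50 m
net slip = dip-slip / sin(rake) = 27.50 / sin(38.3°) = 44.37 m
rate = 44.37 m / 269 ka = 0.000165 m/yr = 165 m/Myr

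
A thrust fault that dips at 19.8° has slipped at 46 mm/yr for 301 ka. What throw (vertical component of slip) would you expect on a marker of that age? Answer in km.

4.69 km

dip-slip = rate × time = 46 mm/yr × 301 ka = 13850 m
throw = dip-slip × sin(dip) = 13850 × sin(19.8°) = 4690 m = 4.69 km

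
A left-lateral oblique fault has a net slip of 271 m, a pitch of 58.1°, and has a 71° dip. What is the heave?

dip-slip = net slip × sin(rake) = 271 m × sin(58.1°) = 230.1 m
heave = dip-slip × cos(dip) = 230.1 × cos(71°) = 74.9 m

74.9 m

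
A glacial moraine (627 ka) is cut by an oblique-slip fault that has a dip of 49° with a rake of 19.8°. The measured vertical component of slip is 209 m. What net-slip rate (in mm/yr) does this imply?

dip-slip = throw / sin(dip) = 209 / sin(49°) = 276.9 m
net slip = dip-slip / sin(rake) = 276.9 / sin(19.8°) = 817.5 m
rate = 817.5 m / 627 ka = 0.00130 m/yr = 1.30 mm/yr

1.30 mm/yr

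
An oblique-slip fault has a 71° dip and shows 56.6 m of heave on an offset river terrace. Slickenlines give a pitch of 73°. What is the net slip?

dip-slip = heave / cos(dip) = 56.6 / cos(71°) = 173.8 m
net slip = dip-slip / sin(rake) = 173.8 / sin(73°) = 182 m

182 m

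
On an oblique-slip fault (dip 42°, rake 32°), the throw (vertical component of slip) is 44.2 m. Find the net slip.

125 m

dip-slip = throw / sin(dip) = 44.2 / sin(42°) = 66.06 m
net slip = dip-slip / sin(rake) = 66.06 / sin(32°) = 125 m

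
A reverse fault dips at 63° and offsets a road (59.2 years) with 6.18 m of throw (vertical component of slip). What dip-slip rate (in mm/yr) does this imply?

dip-slip = throw / sin(dip) = 6.18 m / sin(63°) = 6.936 m
rate = 6.936 m / 59.2 years = 0.117 m/yr = 117 mm/yr

117 mm/yr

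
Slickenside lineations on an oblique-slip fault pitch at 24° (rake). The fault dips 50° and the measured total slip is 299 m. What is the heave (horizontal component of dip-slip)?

78.2 m

dip-slip = net slip × sin(rake) = 299 m × sin(24°) = 121.6 m
heave = dip-slip × cos(dip) = 121.6 × cos(50°) = 78.2 m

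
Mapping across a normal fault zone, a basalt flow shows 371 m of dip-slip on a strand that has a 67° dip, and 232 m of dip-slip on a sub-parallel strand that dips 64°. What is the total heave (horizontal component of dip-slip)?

247 m

heave_A = 371 × cos(67°) = 145 m
heave_B = 232 × cos(64°) = 101.7 m
total = 145 + 101.7 = 247 m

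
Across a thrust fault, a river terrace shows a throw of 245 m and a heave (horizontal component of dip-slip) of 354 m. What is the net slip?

431 m

net slip = √(throw² + heave²) = √(245² + 354²) = 431 m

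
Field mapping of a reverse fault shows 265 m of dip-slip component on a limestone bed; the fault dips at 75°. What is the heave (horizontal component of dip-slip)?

68.6 m

heave = dip-slip × cos(dip) = 265 m × cos(75°) = 68.6 m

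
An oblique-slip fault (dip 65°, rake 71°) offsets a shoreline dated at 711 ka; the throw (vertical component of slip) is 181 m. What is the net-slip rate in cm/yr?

dip-slip = throw / sin(dip) = 181 / sin(65°) = 199.7 m
net slip = dip-slip / sin(rake) = 199.7 / sin(71°) = 211.2 m
rate = 211.2 m / 711 ka = 0.000297 m/yr = 0.0297 cm/yr

0.0297 cm/yr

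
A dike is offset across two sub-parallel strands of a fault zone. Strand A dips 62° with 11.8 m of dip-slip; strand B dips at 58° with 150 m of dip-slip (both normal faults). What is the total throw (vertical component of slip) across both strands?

throw_A = 11.8 × sin(62°) = 10.42 m
throw_B = 150 × sin(58°) = 127.2 m
total = 10.42 + 127.2 = 138 m

138 m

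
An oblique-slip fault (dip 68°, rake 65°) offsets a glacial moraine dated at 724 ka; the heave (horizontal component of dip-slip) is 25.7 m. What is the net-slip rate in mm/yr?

dip-slip = heave / cos(dip) = 25.7 / cos(68°) = 68.61 m
net slip = dip-slip / sin(rake) = 68.61 / sin(65°) = 75.70 m
rate = 75.70 m / 724 ka = 0.000105 m/yr = 0.105 mm/yr

0.105 mm/yr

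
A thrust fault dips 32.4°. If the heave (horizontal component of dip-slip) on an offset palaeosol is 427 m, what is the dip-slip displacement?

dip-slip = heave / cos(dip) = 427 / cos(32.4°) = 506 m

506 m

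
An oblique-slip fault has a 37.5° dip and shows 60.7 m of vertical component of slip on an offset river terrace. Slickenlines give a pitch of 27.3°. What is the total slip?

217 m

dip-slip = throw / sin(dip) = 60.7 / sin(37.5°) = 99.71 m
net slip = dip-slip / sin(rake) = 99.71 / sin(27.3°) = 217 m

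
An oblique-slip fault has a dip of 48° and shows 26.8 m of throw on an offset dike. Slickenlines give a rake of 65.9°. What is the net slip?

dip-slip = throw / sin(dip) = 26.8 / sin(48°) = 36.06 m
net slip = dip-slip / sin(rake) = 36.06 / sin(65.9°) = 39.5 m

39.5 m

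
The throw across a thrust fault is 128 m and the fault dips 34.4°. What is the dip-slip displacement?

227 m

dip-slip = throw / sin(dip) = 128 / sin(34.4°) = 227 m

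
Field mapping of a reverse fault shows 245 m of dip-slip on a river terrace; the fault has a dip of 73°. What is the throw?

throw = dip-slip × sin(dip) = 245 m × sin(73°) = 234 m

234 m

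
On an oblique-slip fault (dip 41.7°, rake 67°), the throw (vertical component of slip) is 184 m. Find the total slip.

300 m

dip-slip = throw / sin(dip) = 184 / sin(41.7°) = 276.6 m
net slip = dip-slip / sin(rake) = 276.6 / sin(67°) = 300 m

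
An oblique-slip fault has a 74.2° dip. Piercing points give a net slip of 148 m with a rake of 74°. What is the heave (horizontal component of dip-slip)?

dip-slip = net slip × sin(rake) = 148 m × sin(74°) = 142.3 m
heave = dip-slip × cos(dip) = 142.3 × cos(74.2°) = 38.7 m

38.7 m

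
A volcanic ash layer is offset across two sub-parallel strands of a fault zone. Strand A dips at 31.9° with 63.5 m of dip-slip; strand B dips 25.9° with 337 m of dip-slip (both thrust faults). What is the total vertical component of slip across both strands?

181 m

throw_A = 63.5 × sin(31.9°) = 33.56 m
throw_B = 337 × sin(25.9°) = 147.2 m
total = 33.56 + 147.2 = 181 m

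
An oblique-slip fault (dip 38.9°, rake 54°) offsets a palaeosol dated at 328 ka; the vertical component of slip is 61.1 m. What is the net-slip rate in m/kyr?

dip-slip = throw / sin(dip) = 61.1 / sin(38.9°) = 97.30 m
net slip = dip-slip / sin(rake) = 97.30 / sin(54°) = 120.3 m
rate = 120.3 m / 328 ka = 0.000367 m/yr = 0.367 m/kyr

0.367 m/kyr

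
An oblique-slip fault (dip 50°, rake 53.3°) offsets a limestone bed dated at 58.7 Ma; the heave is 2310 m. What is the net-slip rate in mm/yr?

0.0764 mm/yr

dip-slip = heave / cos(dip) = 2310 / cos(50°) = 3594 m
net slip = dip-slip / sin(rake) = 3594 / sin(53.3°) = 4482 m
rate = 4482 m / 58.7 Ma = 0.0000764 m/yr = 0.0764 mm/yr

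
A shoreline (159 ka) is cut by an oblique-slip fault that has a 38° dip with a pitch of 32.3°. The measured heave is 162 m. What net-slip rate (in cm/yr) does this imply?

dip-slip = heave / cos(dip) = 162 / cos(38°) = 205.6 m
net slip = dip-slip / sin(rake) = 205.6 / sin(32.3°) = 384.7 m
rate = 384.7 m / 159 ka = 0.00242 m/yr = 0.242 cm/yr

0.242 cm/yr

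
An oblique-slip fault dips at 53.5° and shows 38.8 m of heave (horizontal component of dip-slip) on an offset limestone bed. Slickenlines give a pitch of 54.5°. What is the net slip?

dip-slip = heave / cos(dip) = 38.8 / cos(53.5°) = 65.23 m
net slip = dip-slip / sin(rake) = 65.23 / sin(54.5°) = 80.1 m

80.1 m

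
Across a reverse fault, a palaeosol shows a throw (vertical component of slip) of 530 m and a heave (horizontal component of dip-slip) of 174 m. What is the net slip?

net slip = √(throw² + heave²) = √(530² + 174²) = 558 m

558 m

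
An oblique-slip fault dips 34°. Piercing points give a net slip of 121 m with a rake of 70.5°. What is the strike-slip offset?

40.4 m

strike-slip = net slip × cos(rake) = 121 m × cos(70.5°) = 40.4 m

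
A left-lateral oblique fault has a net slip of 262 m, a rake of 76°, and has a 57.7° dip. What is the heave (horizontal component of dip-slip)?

136 m

dip-slip = net slip × sin(rake) = 262 m × sin(76°) = 254.2 m
heave = dip-slip × cos(dip) = 254.2 × cos(57.7°) = 136 m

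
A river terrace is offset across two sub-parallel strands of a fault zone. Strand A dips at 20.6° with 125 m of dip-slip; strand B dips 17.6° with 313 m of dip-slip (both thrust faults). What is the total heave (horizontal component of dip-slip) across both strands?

heave_A = 125 × cos(20.6°) = 117 m
heave_B = 313 × cos(17.6°) = 298.3 m
total = 117 + 298.3 = 415 m

415 m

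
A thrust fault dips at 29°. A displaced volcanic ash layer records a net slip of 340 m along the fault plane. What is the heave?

heave = dip-slip × cos(dip) = 340 m × cos(29°) = 297 m

297 m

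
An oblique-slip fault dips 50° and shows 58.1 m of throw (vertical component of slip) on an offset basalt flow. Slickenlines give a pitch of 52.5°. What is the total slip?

95.6 m

dip-slip = throw / sin(dip) = 58.1 / sin(50°) = 75.84 m
net slip = dip-slip / sin(rake) = 75.84 / sin(52.5°) = 95.6 m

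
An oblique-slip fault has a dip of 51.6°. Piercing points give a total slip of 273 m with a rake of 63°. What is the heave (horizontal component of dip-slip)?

151 m

dip-slip = net slip × sin(rake) = 273 m × sin(63°) = 243.2 m
heave = dip-slip × cos(dip) = 243.2 × cos(51.6°) = 151 m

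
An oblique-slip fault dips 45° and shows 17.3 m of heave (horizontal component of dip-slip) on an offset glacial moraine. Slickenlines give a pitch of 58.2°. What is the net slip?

dip-slip = heave / cos(dip) = 17.3 / cos(45°) = 24.47 m
net slip = dip-slip / sin(rake) = 24.47 / sin(58.2°) = 28.8 m

28.8 m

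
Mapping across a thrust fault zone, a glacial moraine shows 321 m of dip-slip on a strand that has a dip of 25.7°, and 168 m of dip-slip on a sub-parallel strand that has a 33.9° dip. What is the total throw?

233 m

throw_A = 321 × sin(25.7°) = 139.2 m
throw_B = 168 × sin(33.9°) = 93.70 m
total = 139.2 + 93.70 = 233 m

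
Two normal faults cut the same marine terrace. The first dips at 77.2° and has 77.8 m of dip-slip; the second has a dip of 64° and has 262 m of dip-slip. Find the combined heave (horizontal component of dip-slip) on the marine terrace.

132 m

heave_A = 77.8 × cos(77.2°) = 17.24 m
heave_B = 262 × cos(64°) = 114.9 m
total = 17.24 + 114.9 = 132 m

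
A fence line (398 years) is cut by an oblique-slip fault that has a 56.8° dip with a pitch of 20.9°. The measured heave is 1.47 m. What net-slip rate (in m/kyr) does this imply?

dip-slip = heave / cos(dip) = 1.47 / cos(56.8°) = 2.685 m
net slip = dip-slip / sin(rake) = 2.685 / sin(20.9°) = 7.525 m
rate = 7.525 m / 398 years = 0.0189 m/yr = 18.9 m/kyr

18.9 m/kyr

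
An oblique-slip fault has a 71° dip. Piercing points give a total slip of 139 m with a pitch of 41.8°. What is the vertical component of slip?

dip-slip = net slip × sin(rake) = 139 m × sin(41.8°) = 92.65 m
throw = dip-slip × sin(dip) = 92.65 × sin(71°) = 87.6 m

87.6 m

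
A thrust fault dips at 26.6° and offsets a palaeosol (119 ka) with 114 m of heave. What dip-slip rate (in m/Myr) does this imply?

1070 m/Myr

dip-slip = heave / cos(dip) = 114 m / cos(26.6°) = 127.5 m
rate = 127.5 m / 119 ka = 0.00107 m/yr = 1070 m/Myr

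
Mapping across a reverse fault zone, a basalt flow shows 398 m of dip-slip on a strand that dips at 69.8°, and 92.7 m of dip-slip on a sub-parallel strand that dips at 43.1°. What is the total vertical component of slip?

437 m

throw_A = 398 × sin(69.8°) = 373.5 m
throw_B = 92.7 × sin(43.1°) = 63.34 m
total = 373.5 + 63.34 = 437 m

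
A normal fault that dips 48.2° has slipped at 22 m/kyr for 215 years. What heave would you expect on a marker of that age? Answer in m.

dip-slip = rate × time = 22 m/kyr × 215 years = 4.730 m
heave = dip-slip × cos(dip) = 4.730 × cos(48.2°) = 3.15 m

3.15 m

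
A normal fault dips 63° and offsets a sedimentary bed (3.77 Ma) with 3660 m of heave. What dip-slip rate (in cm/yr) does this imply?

dip-slip = heave / cos(dip) = 3660 m / cos(63°) = 8062 m
rate = 8062 m / 3.77 Ma = 0.00214 m/yr = 0.214 cm/yr

0.214 cm/yr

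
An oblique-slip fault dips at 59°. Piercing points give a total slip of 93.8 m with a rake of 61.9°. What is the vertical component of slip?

70.9 m

dip-slip = net slip × sin(rake) = 93.8 m × sin(61.9°) = 82.74 m
throw = dip-slip × sin(dip) = 82.74 × sin(59°) = 70.9 m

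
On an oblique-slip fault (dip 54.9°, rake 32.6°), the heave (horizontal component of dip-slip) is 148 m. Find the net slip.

dip-slip = heave / cos(dip) = 148 / cos(54.9°) = 257.4 m
net slip = dip-slip / sin(rake) = 257.4 / sin(32.6°) = 478 m

478 m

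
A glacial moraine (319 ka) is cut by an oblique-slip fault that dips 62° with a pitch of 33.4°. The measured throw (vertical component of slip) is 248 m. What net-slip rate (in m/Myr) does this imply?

dip-slip = throw / sin(dip) = 248 / sin(62°) = 280.9 m
net slip = dip-slip / sin(rake) = 280.9 / sin(33.4°) = 510.2 m
rate = 510.2 m / 319 ka = 0.00160 m/yr = 1600 m/Myr

1600 m/Myr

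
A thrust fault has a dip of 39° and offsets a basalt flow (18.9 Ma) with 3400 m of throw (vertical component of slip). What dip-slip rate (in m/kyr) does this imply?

dip-slip = throw / sin(dip) = 3400 m / sin(39°) = 5403 m
rate = 5403 m / 18.9 Ma = 0.000286 m/yr = 0.286 m/kyr

0.286 m/kyr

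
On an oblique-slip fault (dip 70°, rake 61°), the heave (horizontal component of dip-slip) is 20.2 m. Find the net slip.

67.5 m

dip-slip = heave / cos(dip) = 20.2 / cos(70°) = 59.06 m
net slip = dip-slip / sin(rake) = 59.06 / sin(61°) = 67.5 m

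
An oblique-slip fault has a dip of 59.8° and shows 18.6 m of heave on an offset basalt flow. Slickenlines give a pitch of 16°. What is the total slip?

dip-slip = heave / cos(dip) = 18.6 / cos(59.8°) = 36.98 m
net slip = dip-slip / sin(rake) = 36.98 / sin(16°) = 134 m

134 m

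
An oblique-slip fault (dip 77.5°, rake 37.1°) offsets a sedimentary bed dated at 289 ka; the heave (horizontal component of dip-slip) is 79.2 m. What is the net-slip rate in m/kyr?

2.10 m/kyr

dip-slip = heave / cos(dip) = 79.2 / cos(77.5°) = 365.9 m
net slip = dip-slip / sin(rake) = 365.9 / sin(37.1°) = 606.6 m
rate = 606.6 m / 289 ka = 0.00210 m/yr = 2.10 m/kyr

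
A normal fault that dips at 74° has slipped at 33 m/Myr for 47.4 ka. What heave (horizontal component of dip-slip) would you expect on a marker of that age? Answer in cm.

43.1 cm

dip-slip = rate × time = 33 m/Myr × 47.4 ka = 1.564 m
heave = dip-slip × cos(dip) = 1.564 × cos(74°) = 0.431 m = 43.1 cm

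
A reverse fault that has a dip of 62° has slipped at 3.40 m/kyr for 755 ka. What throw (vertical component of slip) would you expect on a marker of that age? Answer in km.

2.27 km

dip-slip = rate × time = 3.40 m/kyr × 755 ka = 2567 m
throw = dip-slip × sin(dip) = 2567 × sin(62°) = 2270 m = 2.27 km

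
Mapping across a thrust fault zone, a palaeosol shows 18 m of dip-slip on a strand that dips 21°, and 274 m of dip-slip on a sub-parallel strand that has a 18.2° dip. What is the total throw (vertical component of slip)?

throw_A = 18 × sin(21°) = 6.451 m
throw_B = 274 × sin(18.2°) = 85.58 m
total = 6.451 + 85.58 = 92 m

92 m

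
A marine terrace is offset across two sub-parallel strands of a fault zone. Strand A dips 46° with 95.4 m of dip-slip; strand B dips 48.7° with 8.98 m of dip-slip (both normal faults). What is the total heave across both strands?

heave_A = 95.4 × cos(46°) = 66.27 m
heave_B = 8.98 × cos(48.7°) = 5.927 m
total = 66.27 + 5.927 = 72.2 m

72.2 m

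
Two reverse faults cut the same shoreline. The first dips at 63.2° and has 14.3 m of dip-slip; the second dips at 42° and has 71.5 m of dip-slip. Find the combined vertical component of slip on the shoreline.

throw_A = 14.3 × sin(63.2°) = 12.76 m
throw_B = 71.5 × sin(42°) = 47.84 m
total = 12.76 + 47.84 = 60.6 m

60.6 m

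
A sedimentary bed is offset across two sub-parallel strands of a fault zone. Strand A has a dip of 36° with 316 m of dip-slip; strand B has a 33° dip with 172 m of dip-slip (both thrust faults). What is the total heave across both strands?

400 m

heave_A = 316 × cos(36°) = 255.6 m
heave_B = 172 × cos(33°) = 144.3 m
total = 255.6 + 144.3 = 400 m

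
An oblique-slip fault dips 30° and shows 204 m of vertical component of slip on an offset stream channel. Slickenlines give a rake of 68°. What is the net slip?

dip-slip = throw / sin(dip) = 204 / sin(30°) = 408 m
net slip = dip-slip / sin(rake) = 408 / sin(68°) = 440 m

440 m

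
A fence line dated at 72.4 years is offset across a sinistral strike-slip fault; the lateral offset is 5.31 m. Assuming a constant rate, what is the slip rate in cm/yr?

7.33 cm/yr

rate = 5.31 m / 72.4 years = 0.0733 m/yr = 7.33 cm/yr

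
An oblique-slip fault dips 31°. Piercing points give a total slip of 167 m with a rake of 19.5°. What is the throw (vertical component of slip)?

dip-slip = net slip × sin(rake) = 167 m × sin(19.5°) = 55.75 m
throw = dip-slip × sin(dip) = 55.75 × sin(31°) = 28.7 m

28.7 m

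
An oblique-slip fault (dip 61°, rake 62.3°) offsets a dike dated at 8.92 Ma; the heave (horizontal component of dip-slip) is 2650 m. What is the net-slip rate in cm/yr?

0.0692 cm/yr

dip-slip = heave / cos(dip) = 2650 / cos(61°) = 5466 m
net slip = dip-slip / sin(rake) = 5466 / sin(62.3°) = 6174 m
rate = 6174 m / 8.92 Ma = 0.000692 m/yr = 0.0692 cm/yr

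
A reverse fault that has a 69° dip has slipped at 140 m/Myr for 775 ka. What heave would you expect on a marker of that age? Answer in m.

dip-slip = rate × time = 140 m/Myr × 775 ka = 108.5 m
heave = dip-slip × cos(dip) = 108.5 × cos(69°) = 38.9 m

38.9 m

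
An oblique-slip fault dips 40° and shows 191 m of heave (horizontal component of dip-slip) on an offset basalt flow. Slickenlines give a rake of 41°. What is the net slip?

380 m

dip-slip = heave / cos(dip) = 191 / cos(40°) = 249.3 m
net slip = dip-slip / sin(rake) = 249.3 / sin(41°) = 380 m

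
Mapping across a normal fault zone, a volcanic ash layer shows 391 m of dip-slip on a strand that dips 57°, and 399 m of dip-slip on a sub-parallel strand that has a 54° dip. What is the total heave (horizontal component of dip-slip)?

447 m

heave_A = 391 × cos(57°) = 213 m
heave_B = 399 × cos(54°) = 234.5 m
total = 213 + 234.5 = 447 m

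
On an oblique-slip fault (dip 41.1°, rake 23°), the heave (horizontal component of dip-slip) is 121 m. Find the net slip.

dip-slip = heave / cos(dip) = 121 / cos(41.1°) = 160.6 m
net slip = dip-slip / sin(rake) = 160.6 / sin(23°) = 411 m

411 m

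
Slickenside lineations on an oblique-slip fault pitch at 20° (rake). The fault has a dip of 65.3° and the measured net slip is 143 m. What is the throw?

44.4 m

dip-slip = net slip × sin(rake) = 143 m × sin(20°) = 48.91 m
throw = dip-slip × sin(dip) = 48.91 × sin(65.3°) = 44.4 m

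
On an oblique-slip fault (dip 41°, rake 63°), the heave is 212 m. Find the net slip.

315 m

dip-slip = heave / cos(dip) = 212 / cos(41°) = 280.9 m
net slip = dip-slip / sin(rake) = 280.9 / sin(63°) = 315 m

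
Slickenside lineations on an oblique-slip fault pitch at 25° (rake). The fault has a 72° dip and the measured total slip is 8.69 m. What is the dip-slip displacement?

dip-slip = net slip × sin(rake) = 8.69 m × sin(25°) = 3.67 m

3.67 m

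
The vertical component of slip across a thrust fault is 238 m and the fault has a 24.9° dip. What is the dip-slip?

dip-slip = throw / sin(dip) = 238 / sin(24.9°) = 565 m

565 m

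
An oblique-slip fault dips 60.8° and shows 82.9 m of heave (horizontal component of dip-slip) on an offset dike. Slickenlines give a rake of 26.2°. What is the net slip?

dip-slip = heave / cos(dip) = 82.9 / cos(60.8°) = 169.9 m
net slip = dip-slip / sin(rake) = 169.9 / sin(26.2°) = 385 m

385 m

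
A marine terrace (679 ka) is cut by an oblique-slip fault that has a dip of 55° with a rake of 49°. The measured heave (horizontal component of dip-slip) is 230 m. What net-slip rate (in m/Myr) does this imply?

783 m/Myr

dip-slip = heave / cos(dip) = 230 / cos(55°) = 401 m
net slip = dip-slip / sin(rake) = 401 / sin(49°) = 531.3 m
rate = 531.3 m / 679 ka = 0.000783 m/yr = 783 m/Myr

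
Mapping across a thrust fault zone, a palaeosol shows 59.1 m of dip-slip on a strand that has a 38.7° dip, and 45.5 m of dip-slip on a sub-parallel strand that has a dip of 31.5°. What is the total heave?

84.9 m

heave_A = 59.1 × cos(38.7°) = 46.12 m
heave_B = 45.5 × cos(31.5°) = 38.80 m
total = 46.12 + 38.80 = 84.9 m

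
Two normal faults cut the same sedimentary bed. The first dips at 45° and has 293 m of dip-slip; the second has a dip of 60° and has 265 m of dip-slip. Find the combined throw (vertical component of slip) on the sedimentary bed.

437 m

throw_A = 293 × sin(45°) = 207.2 m
throw_B = 265 × sin(60°) = 229.5 m
total = 207.2 + 229.5 = 437 m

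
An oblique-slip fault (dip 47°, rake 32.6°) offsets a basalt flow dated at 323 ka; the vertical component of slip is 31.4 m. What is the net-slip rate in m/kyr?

dip-slip = throw / sin(dip) = 31.4 / sin(47°) = 42.93 m
net slip = dip-slip / sin(rake) = 42.93 / sin(32.6°) = 79.69 m
rate = 79.69 m / 323 ka = 0.000247 m/yr = 0.247 m/kyr

0.247 m/kyr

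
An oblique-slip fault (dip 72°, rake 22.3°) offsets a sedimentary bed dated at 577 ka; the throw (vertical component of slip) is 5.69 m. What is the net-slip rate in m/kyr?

0.0273 m/kyr

dip-slip = throw / sin(dip) = 5.69 / sin(72°) = 5.983 m
net slip = dip-slip / sin(rake) = 5.983 / sin(22.3°) = 15.77 m
rate = 15.77 m / 577 ka = 0.0000273 m/yr = 0.0273 m/kyr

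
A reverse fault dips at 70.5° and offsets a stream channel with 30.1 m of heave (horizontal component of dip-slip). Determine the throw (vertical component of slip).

85 m

throw = heave × tan(dip) = 30.1 × tan(70.5°) = 85 m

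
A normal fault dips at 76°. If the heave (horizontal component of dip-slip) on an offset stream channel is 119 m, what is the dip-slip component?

492 m

dip-slip = heave / cos(dip) = 119 / cos(76°) = 492 m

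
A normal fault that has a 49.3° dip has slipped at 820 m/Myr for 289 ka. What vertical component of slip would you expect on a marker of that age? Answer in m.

180 m

dip-slip = rate × time = 820 m/Myr × 289 ka = 237 m
throw = dip-slip × sin(dip) = 237 × sin(49.3°) = 180 m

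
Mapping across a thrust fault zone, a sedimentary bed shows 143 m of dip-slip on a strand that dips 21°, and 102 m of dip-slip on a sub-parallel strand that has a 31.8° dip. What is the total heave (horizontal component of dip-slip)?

heave_A = 143 × cos(21°) = 133.5 m
heave_B = 102 × cos(31.8°) = 86.69 m
total = 133.5 + 86.69 = 220 m

220 m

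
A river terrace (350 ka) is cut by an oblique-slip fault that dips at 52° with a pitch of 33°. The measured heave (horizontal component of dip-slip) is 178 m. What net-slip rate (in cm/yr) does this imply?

dip-slip = heave / cos(dip) = 178 / cos(52°) = 289.1 m
net slip = dip-slip / sin(rake) = 289.1 / sin(33°) = 530.8 m
rate = 530.8 m / 350 ka = 0.00152 m/yr = 0.152 cm/yr

0.152 cm/yr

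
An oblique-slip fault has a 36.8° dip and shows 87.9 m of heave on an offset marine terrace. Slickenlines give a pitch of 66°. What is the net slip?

120 m

dip-slip = heave / cos(dip) = 87.9 / cos(36.8°) = 109.8 m
net slip = dip-slip / sin(rake) = 109.8 / sin(66°) = 120 m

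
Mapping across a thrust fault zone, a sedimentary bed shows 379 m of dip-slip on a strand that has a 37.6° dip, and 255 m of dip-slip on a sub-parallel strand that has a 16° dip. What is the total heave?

heave_A = 379 × cos(37.6°) = 300.3 m
heave_B = 255 × cos(16°) = 245.1 m
total = 300.3 + 245.1 = 545 m

545 m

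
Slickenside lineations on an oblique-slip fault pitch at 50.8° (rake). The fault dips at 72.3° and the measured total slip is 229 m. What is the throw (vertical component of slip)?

169 m

dip-slip = net slip × sin(rake) = 229 m × sin(50.8°) = 177.5 m
throw = dip-slip × sin(dip) = 177.5 × sin(72.3°) = 169 m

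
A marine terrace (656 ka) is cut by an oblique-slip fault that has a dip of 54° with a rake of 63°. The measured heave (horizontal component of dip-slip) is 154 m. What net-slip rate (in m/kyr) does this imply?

dip-slip = heave / cos(dip) = 154 / cos(54°) = 262 m
net slip = dip-slip / sin(rake) = 262 / sin(63°) = 294 m
rate = 294 m / 656 ka = 0.000448 m/yr = 0.448 m/kyr

0.448 m/kyr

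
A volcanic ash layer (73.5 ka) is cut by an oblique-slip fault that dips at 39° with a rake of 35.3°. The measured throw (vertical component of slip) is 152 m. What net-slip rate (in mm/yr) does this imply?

dip-slip = throw / sin(dip) = 152 / sin(39°) = 241.5 m
net slip = dip-slip / sin(rake) = 241.5 / sin(35.3°) = 418 m
rate = 418 m / 73.5 ka = 0.00569 m/yr = 5.69 mm/yr

5.69 mm/yr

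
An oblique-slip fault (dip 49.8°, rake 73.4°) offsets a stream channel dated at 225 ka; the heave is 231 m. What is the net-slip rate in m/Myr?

1660 m/Myr

dip-slip = heave / cos(dip) = 231 / cos(49.8°) = 357.9 m
net slip = dip-slip / sin(rake) = 357.9 / sin(73.4°) = 373.5 m
rate = 373.5 m / 225 ka = 0.00166 m/yr = 1660 m/Myr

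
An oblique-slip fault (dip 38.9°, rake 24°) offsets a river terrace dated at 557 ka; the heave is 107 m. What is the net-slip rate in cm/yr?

0.0607 cm/yr

dip-slip = heave / cos(dip) = 107 / cos(38.9°) = 137.5 m
net slip = dip-slip / sin(rake) = 137.5 / sin(24°) = 338 m
rate = 338 m / 557 ka = 0.000607 m/yr = 0.0607 cm/yr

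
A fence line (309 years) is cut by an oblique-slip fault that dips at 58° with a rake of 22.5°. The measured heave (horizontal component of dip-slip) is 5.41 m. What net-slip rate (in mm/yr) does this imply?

dip-slip = heave / cos(dip) = 5.41 / cos(58°) = 10.21 m
net slip = dip-slip / sin(rake) = 10.21 / sin(22.5°) = 26.68 m
rate = 26.68 m / 309 years = 0.0863 m/yr = 86.3 mm/yr

86.3 mm/yr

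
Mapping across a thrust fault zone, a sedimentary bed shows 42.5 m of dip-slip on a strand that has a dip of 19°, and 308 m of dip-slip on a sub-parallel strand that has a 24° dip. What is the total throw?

139 m

throw_A = 42.5 × sin(19°) = 13.84 m
throw_B = 308 × sin(24°) = 125.3 m
total = 13.84 + 125.3 = 139 m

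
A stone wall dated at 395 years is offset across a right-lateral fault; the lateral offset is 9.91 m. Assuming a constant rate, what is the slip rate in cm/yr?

rate = 9.91 m / 395 years = 0.0251 m/yr = 2.51 cm/yr

2.51 cm/yr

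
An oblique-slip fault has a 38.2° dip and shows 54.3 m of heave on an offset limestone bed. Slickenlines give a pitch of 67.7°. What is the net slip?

dip-slip = heave / cos(dip) = 54.3 / cos(38.2°) = 69.10 m
net slip = dip-slip / sin(rake) = 69.10 / sin(67.7°) = 74.7 m

74.7 m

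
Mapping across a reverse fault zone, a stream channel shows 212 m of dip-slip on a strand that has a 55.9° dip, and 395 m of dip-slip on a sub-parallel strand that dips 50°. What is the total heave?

373 m

heave_A = 212 × cos(55.9°) = 118.9 m
heave_B = 395 × cos(50°) = 253.9 m
total = 118.9 + 253.9 = 373 m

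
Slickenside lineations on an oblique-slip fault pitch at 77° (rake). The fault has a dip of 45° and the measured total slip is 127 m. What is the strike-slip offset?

strike-slip = net slip × cos(rake) = 127 m × cos(77°) = 28.6 m

28.6 m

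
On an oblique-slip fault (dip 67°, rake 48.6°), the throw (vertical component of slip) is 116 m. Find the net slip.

dip-slip = throw / sin(dip) = 116 / sin(67°) = 126 m
net slip = dip-slip / sin(rake) = 126 / sin(48.6°) = 168 m

168 m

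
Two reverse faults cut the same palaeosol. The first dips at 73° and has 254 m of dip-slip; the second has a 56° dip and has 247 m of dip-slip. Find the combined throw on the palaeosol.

throw_A = 254 × sin(73°) = 242.9 m
throw_B = 247 × sin(56°) = 204.8 m
total = 242.9 + 204.8 = 448 m

448 m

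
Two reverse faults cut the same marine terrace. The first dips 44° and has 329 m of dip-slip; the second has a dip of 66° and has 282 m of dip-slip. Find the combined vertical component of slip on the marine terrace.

486 m

throw_A = 329 × sin(44°) = 228.5 m
throw_B = 282 × sin(66°) = 257.6 m
total = 228.5 + 257.6 = 486 m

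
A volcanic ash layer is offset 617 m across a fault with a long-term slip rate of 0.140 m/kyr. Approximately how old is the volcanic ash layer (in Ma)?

4.41 Ma

age = offset / rate = 617 m / (0.140 m/kyr) = 4.41e+06 yr = 4.41 Ma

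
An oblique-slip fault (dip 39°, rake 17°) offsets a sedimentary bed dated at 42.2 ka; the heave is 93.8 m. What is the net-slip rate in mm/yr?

dip-slip = heave / cos(dip) = 93.8 / cos(39°) = 120.7 m
net slip = dip-slip / sin(rake) = 120.7 / sin(17°) = 412.8 m
rate = 412.8 m / 42.2 ka = 0.00978 m/yr = 9.78 mm/yr

9.78 mm/yr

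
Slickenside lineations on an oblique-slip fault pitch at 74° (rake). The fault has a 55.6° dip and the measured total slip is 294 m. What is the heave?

dip-slip = net slip × sin(rake) = 294 m × sin(74°) = 282.6 m
heave = dip-slip × cos(dip) = 282.6 × cos(55.6°) = 160 m

160 m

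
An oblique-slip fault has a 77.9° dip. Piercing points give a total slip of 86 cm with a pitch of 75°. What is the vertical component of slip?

81.2 cm

dip-slip = net slip × sin(rake) = 86 cm × sin(75°) = 83.07 cm
throw = dip-slip × sin(dip) = 83.07 × sin(77.9°) = 81.2 cm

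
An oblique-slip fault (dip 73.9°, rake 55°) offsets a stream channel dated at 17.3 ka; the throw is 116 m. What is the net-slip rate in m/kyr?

8.52 m/kyr

dip-slip = throw / sin(dip) = 116 / sin(73.9°) = 120.7 m
net slip = dip-slip / sin(rake) = 120.7 / sin(55°) = 147.4 m
rate = 147.4 m / 17.3 ka = 0.00852 m/yr = 8.52 m/kyr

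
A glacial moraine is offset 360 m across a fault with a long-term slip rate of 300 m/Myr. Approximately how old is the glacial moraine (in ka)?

1200 ka

age = offset / rate = 360 m / (300 m/Myr) = 1.2e+06 yr = 1200 ka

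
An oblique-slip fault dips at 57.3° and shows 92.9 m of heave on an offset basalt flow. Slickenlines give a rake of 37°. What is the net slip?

dip-slip = heave / cos(dip) = 92.9 / cos(57.3°) = 172 m
net slip = dip-slip / sin(rake) = 172 / sin(37°) = 286 m

286 m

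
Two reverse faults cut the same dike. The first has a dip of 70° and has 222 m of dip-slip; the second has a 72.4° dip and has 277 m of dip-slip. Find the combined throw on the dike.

throw_A = 222 × sin(70°) = 208.6 m
throw_B = 277 × sin(72.4°) = 264 m
total = 208.6 + 264 = 473 m

473 m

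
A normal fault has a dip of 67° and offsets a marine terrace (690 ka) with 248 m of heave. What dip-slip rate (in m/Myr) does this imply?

920 m/Myr

dip-slip = heave / cos(dip) = 248 m / cos(67°) = 634.7 m
rate = 634.7 m / 690 ka = 0.000920 m/yr = 920 m/Myr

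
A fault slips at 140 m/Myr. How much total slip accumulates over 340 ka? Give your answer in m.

slip = rate × time = 140 m/Myr × 340 ka = 47.6 m

47.6 m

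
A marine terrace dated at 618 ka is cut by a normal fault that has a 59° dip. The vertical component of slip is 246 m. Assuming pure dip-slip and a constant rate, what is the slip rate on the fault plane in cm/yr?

dip-slip = throw / sin(dip) = 246 m / sin(59°) = 287 m
rate = 287 m / 618 ka = 0.000464 m/yr = 0.0464 cm/yr

0.0464 cm/yr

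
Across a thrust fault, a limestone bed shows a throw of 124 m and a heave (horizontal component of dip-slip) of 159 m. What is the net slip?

net slip = √(throw² + heave²) = √(124² + 159²) = 202 m

202 m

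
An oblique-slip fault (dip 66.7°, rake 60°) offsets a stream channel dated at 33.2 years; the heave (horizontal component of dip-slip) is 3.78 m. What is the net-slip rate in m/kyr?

332 m/kyr

dip-slip = heave / cos(dip) = 3.78 / cos(66.7°) = 9.556 m
net slip = dip-slip / sin(rake) = 9.556 / sin(60°) = 11.03 m
rate = 11.03 m / 33.2 years = 0.332 m/yr = 332 m/kyr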